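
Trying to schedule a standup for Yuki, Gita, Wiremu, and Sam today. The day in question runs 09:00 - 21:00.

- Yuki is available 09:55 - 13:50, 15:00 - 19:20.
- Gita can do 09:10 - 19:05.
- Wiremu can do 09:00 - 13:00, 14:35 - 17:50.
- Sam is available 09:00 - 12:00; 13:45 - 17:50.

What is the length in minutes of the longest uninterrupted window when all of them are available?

Yuki ∩ Gita: 09:55-13:50, 15:00-19:05.
Yuki ∩ Gita ∩ Wiremu: 09:55-13:00, 15:00-17:50.
Yuki ∩ Gita ∩ Wiremu ∩ Sam: 09:55-12:00, 15:00-17:50.
The longest is 15:00-17:50 at 170 minutes.

170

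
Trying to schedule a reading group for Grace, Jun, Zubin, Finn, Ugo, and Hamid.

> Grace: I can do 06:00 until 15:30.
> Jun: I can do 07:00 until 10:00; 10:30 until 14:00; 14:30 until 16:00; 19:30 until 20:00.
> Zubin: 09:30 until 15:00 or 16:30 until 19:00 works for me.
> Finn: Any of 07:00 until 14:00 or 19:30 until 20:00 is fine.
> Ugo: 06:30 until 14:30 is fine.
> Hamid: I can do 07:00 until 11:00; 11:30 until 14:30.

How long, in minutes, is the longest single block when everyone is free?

Grace ∩ Jun: 07:00-10:00, 10:30-14:00, 14:30-15:30.
Grace ∩ Jun ∩ Zubin: 09:30-10:00, 10:30-14:00, 14:30-15:00.
Grace ∩ Jun ∩ Zubin ∩ Finn: 09:30-10:00, 10:30-14:00.
Grace ∩ Jun ∩ Zubin ∩ Finn ∩ Ugo: 09:30-10:00, 10:30-14:00.
Grace ∩ Jun ∩ Zubin ∩ Finn ∩ Ugo ∩ Hamid: 09:30-10:00, 10:30-11:00, 11:30-14:00.
The longest is 11:30-14:00 at 150 minutes.

150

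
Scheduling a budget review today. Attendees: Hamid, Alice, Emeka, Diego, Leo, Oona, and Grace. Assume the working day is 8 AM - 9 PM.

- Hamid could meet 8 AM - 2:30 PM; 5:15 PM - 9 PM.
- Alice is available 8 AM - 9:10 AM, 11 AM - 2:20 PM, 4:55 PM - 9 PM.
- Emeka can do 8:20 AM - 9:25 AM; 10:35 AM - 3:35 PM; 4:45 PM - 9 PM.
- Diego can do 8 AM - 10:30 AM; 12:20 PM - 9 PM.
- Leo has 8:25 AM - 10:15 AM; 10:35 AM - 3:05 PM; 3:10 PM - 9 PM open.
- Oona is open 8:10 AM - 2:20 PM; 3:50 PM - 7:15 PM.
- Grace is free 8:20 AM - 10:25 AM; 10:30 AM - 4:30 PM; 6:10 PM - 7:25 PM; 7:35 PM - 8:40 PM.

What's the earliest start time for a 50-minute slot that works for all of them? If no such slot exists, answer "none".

12:20

Hamid ∩ Alice: 08:00-09:10, 11:00-14:20, 17:15-21:00.
Hamid ∩ Alice ∩ Emeka: 08:20-09:10, 11:00-14:20, 17:15-21:00.
Hamid ∩ Alice ∩ Emeka ∩ Diego: 08:20-09:10, 12:20-14:20, 17:15-21:00.
Hamid ∩ Alice ∩ Emeka ∩ Diego ∩ Leo: 08:25-09:10, 12:20-14:20, 17:15-21:00.
Hamid ∩ Alice ∩ Emeka ∩ Diego ∩ Leo ∩ Oona: 08:25-09:10, 12:20-14:20, 17:15-19:15.
Hamid ∩ Alice ∩ Emeka ∩ Diego ∩ Leo ∩ Oona ∩ Grace: 08:25-09:10, 12:20-14:20, 18:10-19:15.
The first common window of at least 50 minutes is 12:20-14:20, so the earliest start is 12:20.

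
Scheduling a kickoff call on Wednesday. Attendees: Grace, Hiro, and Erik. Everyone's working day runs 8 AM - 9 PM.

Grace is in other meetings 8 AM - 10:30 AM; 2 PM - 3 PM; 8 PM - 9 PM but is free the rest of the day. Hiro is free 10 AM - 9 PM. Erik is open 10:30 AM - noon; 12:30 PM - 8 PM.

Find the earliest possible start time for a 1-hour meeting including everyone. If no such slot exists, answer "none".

Grace free: 10:30-14:00, 15:00-20:00 (invert busy blocks within the working day).
Hiro free: 10:00-21:00.
Erik free: 10:30-12:00, 12:30-20:00.
Grace ∩ Hiro: 10:30-14:00, 15:00-20:00.
Grace ∩ Hiro ∩ Erik: 10:30-12:00, 12:30-14:00, 15:00-20:00.
So the common availability across everyone is 10:30-12:00, 12:30-14:00, 15:00-20:00.
The first common window of at least 60 minutes is 10:30-12:00, so the earliest start is 10:30.

10:30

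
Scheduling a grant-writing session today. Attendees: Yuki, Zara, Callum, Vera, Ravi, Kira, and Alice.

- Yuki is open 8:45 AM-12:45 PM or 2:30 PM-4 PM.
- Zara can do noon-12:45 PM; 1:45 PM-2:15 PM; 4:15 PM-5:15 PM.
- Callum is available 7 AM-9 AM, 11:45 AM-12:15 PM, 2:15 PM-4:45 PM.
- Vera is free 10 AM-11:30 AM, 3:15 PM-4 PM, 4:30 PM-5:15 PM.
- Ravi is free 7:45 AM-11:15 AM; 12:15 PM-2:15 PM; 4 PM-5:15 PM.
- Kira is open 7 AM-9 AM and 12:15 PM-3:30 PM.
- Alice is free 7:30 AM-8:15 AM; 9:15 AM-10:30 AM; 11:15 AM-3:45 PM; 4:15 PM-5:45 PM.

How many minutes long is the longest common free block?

Yuki ∩ Zara: 12:00-12:45.
Yuki ∩ Zara ∩ Callum: 12:00-12:15.
Yuki ∩ Zara ∩ Callum ∩ Vera: ∅.
Yuki ∩ Zara ∩ Callum ∩ Vera ∩ Ravi: ∅.
Yuki ∩ Zara ∩ Callum ∩ Vera ∩ Ravi ∩ Kira: ∅.
Yuki ∩ Zara ∩ Callum ∩ Vera ∩ Ravi ∩ Kira ∩ Alice: ∅.
There is no time when everyone is free.
No common window exists, so the longest block is 0 minutes.

0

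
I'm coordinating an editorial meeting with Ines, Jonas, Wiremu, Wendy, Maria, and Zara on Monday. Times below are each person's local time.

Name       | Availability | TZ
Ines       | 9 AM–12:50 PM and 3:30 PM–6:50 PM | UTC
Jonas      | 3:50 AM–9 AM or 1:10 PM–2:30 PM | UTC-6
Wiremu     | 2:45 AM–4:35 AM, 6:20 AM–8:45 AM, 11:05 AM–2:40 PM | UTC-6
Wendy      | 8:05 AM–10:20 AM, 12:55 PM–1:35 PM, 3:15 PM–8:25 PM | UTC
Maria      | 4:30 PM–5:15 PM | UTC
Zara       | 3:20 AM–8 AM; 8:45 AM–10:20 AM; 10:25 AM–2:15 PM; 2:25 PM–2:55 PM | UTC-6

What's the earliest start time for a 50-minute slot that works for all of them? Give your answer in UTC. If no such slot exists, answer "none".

Ines in UTC: 09:00-12:50, 15:30-18:50.
Jonas in UTC: 09:50-15:00, 19:10-20:30 (add 6h to convert from UTC-6).
Wiremu in UTC: 08:45-10:35, 12:20-14:45, 17:05-20:40 (add 6h to convert from UTC-6).
Wendy in UTC: 08:05-10:20, 12:55-13:35, 15:15-20:25.
Maria in UTC: 16:30-17:15.
Zara in UTC: 09:20-14:00, 14:45-16:20, 16:25-20:15, 20:25-20:55 (add 6h to convert from UTC-6).
Ines ∩ Jonas: 09:50-12:50.
Ines ∩ Jonas ∩ Wiremu: 09:50-10:35, 12:20-12:50.
Ines ∩ Jonas ∩ Wiremu ∩ Wendy: 09:50-10:20.
Ines ∩ Jonas ∩ Wiremu ∩ Wendy ∩ Maria: ∅.
Ines ∩ Jonas ∩ Wiremu ∩ Wendy ∩ Maria ∩ Zara: ∅.
There is no time when everyone is free.
No common window is at least 50 minutes long.

none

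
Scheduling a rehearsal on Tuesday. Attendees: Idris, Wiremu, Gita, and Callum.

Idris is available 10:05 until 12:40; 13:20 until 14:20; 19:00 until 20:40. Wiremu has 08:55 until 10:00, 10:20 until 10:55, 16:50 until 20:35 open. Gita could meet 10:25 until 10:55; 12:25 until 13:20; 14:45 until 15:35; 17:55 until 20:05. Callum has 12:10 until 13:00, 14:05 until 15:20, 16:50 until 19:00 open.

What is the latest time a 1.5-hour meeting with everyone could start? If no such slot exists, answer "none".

none

Idris ∩ Wiremu: 10:20-10:55, 19:00-20:35.
Idris ∩ Wiremu ∩ Gita: 10:25-10:55, 19:00-20:05.
Idris ∩ Wiremu ∩ Gita ∩ Callum: ∅.
There is no time when everyone is free.
No common window is at least 90 minutes long.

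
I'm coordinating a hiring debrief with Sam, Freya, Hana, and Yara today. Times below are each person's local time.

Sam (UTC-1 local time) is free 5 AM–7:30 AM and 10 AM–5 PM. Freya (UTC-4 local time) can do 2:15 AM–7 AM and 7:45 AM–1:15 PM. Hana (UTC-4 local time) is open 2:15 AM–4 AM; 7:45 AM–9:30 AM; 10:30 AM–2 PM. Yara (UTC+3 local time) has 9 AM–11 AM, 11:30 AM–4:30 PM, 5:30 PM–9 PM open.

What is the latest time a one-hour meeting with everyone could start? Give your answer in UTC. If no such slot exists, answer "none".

16:15

Sam in UTC: 06:00-08:30, 11:00-18:00 (add 1h to convert from UTC-1).
Freya in UTC: 06:15-11:00, 11:45-17:15 (add 4h to convert from UTC-4).
Hana in UTC: 06:15-08:00, 11:45-13:30, 14:30-18:00 (add 4h to convert from UTC-4).
Yara in UTC: 06:00-08:00, 08:30-13:30, 14:30-18:00 (subtract 3h to convert from UTC+3).
Sam ∩ Freya: 06:15-08:30, 11:45-17:15.
Sam ∩ Freya ∩ Hana: 06:15-08:00, 11:45-13:30, 14:30-17:15.
Sam ∩ Freya ∩ Hana ∩ Yara: 06:15-08:00, 11:45-13:30, 14:30-17:15.
So the common availability across everyone is 06:15-08:00, 11:45-13:30, 14:30-17:15.
The last common window of at least 60 minutes is 14:30-17:15; a 60-minute meeting can start as late as 16:15 and still end by 17:15.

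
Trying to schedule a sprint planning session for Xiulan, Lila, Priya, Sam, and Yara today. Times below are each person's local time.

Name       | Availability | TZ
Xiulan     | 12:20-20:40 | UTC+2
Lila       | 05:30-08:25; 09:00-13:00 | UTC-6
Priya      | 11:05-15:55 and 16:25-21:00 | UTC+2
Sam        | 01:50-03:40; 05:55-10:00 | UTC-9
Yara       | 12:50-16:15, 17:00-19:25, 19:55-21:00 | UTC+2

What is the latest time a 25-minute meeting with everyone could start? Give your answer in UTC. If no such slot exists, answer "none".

Xiulan in UTC: 10:20-18:40 (subtract 2h to convert from UTC+2).
Lila in UTC: 11:30-14:25, 15:00-19:00 (add 6h to convert from UTC-6).
Priya in UTC: 09:05-13:55, 14:25-19:00 (subtract 2h to convert from UTC+2).
Sam in UTC: 10:50-12:40, 14:55-19:00 (add 9h to convert from UTC-9).
Yara in UTC: 10:50-14:15, 15:00-17:25, 17:55-19:00 (subtract 2h to convert from UTC+2).
Xiulan ∩ Lila: 11:30-14:25, 15:00-18:40.
Xiulan ∩ Lila ∩ Priya: 11:30-13:55, 15:00-18:40.
Xiulan ∩ Lila ∩ Priya ∩ Sam: 11:30-12:40, 15:00-18:40.
Xiulan ∩ Lila ∩ Priya ∩ Sam ∩ Yara: 11:30-12:40, 15:00-17:25, 17:55-18:40.
The last common window of at least 25 minutes is 17:55-18:40; a 25-minute meeting can start as late as 18:15 and still end by 18:40.

18:15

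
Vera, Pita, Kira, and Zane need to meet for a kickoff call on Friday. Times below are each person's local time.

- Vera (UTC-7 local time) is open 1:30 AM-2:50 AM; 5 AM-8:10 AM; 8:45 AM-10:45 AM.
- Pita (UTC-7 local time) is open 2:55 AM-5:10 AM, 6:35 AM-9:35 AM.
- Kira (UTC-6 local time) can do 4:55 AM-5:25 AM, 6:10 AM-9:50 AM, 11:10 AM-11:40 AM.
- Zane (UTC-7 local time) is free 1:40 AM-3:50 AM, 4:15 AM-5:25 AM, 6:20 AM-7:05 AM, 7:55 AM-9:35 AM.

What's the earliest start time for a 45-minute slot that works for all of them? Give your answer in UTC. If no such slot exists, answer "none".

Vera in UTC: 08:30-09:50, 12:00-15:10, 15:45-17:45 (add 7h to convert from UTC-7).
Pita in UTC: 09:55-12:10, 13:35-16:35 (add 7h to convert from UTC-7).
Kira in UTC: 10:55-11:25, 12:10-15:50, 17:10-17:40 (add 6h to convert from UTC-6).
Zane in UTC: 08:40-10:50, 11:15-12:25, 13:20-14:05, 14:55-16:35 (add 7h to convert from UTC-7).
Vera ∩ Pita: 12:00-12:10, 13:35-15:10, 15:45-16:35.
Vera ∩ Pita ∩ Kira: 13:35-15:10, 15:45-15:50.
Vera ∩ Pita ∩ Kira ∩ Zane: 13:35-14:05, 14:55-15:10, 15:45-15:50.
No common window is at least 45 minutes long.

none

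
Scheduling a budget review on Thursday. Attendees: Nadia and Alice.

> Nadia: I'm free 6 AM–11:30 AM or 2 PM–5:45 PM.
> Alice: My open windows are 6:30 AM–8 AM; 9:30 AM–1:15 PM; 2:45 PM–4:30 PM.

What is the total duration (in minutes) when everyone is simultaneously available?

315

Nadia ∩ Alice: 06:30-08:00, 09:30-11:30, 14:45-16:30.
Summing the common windows: 90 + 120 + 105 = 315 minutes.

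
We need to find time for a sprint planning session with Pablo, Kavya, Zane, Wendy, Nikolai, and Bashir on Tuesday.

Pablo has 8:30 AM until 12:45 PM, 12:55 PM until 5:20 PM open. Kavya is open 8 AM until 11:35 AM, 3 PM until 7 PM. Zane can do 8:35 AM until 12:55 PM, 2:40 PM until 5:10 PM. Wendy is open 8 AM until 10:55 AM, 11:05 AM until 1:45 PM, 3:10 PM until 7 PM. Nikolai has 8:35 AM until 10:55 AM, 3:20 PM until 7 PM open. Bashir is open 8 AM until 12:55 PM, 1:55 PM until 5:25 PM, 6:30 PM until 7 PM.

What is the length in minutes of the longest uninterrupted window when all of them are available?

140

Pablo ∩ Kavya: 08:30-11:35, 15:00-17:20.
Pablo ∩ Kavya ∩ Zane: 08:35-11:35, 15:00-17:10.
Pablo ∩ Kavya ∩ Zane ∩ Wendy: 08:35-10:55, 11:05-11:35, 15:10-17:10.
Pablo ∩ Kavya ∩ Zane ∩ Wendy ∩ Nikolai: 08:35-10:55, 15:20-17:10.
Pablo ∩ Kavya ∩ Zane ∩ Wendy ∩ Nikolai ∩ Bashir: 08:35-10:55, 15:20-17:10.
The longest is 08:35-10:55 at 140 minutes.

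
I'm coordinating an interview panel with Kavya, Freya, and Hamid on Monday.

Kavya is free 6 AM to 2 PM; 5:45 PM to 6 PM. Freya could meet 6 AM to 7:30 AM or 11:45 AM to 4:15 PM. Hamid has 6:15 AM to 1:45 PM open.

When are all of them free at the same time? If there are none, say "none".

Kavya ∩ Freya: 06:00-07:30, 11:45-14:00.
Kavya ∩ Freya ∩ Hamid: 06:15-07:30, 11:45-13:45.
So the common availability across everyone is 06:15-07:30, 11:45-13:45.

06:15-07:30, 11:45-13:45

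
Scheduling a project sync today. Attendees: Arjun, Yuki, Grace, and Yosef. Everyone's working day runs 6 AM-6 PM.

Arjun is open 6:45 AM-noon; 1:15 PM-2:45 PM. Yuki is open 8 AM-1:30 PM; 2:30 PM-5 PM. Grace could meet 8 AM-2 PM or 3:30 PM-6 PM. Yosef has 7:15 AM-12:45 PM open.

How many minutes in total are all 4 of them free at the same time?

Arjun ∩ Yuki: 08:00-12:00, 13:15-13:30, 14:30-14:45.
Arjun ∩ Yuki ∩ Grace: 08:00-12:00, 13:15-13:30.
Arjun ∩ Yuki ∩ Grace ∩ Yosef: 08:00-12:00.
That's a single block of 240 minutes.

240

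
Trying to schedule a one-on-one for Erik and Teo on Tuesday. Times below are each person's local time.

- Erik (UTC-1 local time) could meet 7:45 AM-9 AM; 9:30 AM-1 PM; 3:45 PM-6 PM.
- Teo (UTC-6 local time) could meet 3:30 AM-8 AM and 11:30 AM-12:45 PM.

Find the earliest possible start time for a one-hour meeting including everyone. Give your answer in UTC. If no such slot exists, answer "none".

Erik in UTC: 08:45-10:00, 10:30-14:00, 16:45-19:00 (add 1h to convert from UTC-1).
Teo in UTC: 09:30-14:00, 17:30-18:45 (add 6h to convert from UTC-6).
Erik ∩ Teo: 09:30-10:00, 10:30-14:00, 17:30-18:45.
So the common availability across everyone is 09:30-10:00, 10:30-14:00, 17:30-18:45.
The first common window of at least 60 minutes is 10:30-14:00, so the earliest start is 10:30.

10:30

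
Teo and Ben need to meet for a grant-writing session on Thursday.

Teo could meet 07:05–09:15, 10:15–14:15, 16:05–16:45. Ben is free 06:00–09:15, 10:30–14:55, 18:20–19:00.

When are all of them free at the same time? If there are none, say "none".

Teo ∩ Ben: 07:05-09:15, 10:30-14:15.

07:05-09:15, 10:30-14:15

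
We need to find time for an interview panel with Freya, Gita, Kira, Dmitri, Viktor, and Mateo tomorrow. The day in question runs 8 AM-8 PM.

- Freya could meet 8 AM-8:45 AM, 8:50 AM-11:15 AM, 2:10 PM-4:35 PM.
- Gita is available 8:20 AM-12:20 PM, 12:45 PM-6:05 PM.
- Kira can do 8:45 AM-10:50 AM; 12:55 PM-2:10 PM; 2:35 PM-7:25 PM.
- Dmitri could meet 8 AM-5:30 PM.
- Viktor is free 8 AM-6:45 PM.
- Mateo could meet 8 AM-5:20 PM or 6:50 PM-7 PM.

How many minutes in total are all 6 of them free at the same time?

Freya ∩ Gita: 08:20-08:45, 08:50-11:15, 14:10-16:35.
Freya ∩ Gita ∩ Kira: 08:50-10:50, 14:35-16:35.
Freya ∩ Gita ∩ Kira ∩ Dmitri: 08:50-10:50, 14:35-16:35.
Freya ∩ Gita ∩ Kira ∩ Dmitri ∩ Viktor: 08:50-10:50, 14:35-16:35.
Freya ∩ Gita ∩ Kira ∩ Dmitri ∩ Viktor ∩ Mateo: 08:50-10:50, 14:35-16:35.
Summing the common windows: 120 + 120 = 240 minutes.

240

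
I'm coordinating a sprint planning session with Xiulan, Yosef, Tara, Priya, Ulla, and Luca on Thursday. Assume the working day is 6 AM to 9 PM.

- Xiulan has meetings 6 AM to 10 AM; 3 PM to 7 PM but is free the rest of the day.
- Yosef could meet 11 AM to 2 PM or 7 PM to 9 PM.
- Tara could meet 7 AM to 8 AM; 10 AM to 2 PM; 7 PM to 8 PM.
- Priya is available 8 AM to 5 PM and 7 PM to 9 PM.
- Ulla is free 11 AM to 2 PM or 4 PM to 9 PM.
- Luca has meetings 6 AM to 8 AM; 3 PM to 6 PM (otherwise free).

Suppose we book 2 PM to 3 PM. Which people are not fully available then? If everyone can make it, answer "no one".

Xiulan free: 10:00-15:00, 19:00-21:00 (invert busy blocks within the working day).
Yosef free: 11:00-14:00, 19:00-21:00.
Tara free: 07:00-08:00, 10:00-14:00, 19:00-20:00.
Priya free: 08:00-17:00, 19:00-21:00.
Ulla free: 11:00-14:00, 16:00-21:00.
Luca free: 08:00-15:00, 18:00-21:00 (invert busy blocks within the working day).
Xiulan: free for 14:00-15:00. Yosef: not fully free for 14:00-15:00. Tara: not fully free for 14:00-15:00. Priya: free for 14:00-15:00. Ulla: not fully free for 14:00-15:00. Luca: free for 14:00-15:00.

Tara, Ulla, Yosef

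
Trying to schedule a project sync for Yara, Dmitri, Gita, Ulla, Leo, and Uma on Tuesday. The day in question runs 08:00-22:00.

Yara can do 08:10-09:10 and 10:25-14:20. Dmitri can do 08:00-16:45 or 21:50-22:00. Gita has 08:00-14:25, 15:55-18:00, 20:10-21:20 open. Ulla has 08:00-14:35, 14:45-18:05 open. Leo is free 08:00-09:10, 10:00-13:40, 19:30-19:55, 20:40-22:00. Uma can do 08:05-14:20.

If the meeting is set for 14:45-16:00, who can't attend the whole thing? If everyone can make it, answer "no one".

Yara: not fully free for 14:45-16:00. Dmitri: free for 14:45-16:00. Gita: not fully free for 14:45-16:00. Ulla: free for 14:45-16:00. Leo: not fully free for 14:45-16:00. Uma: not fully free for 14:45-16:00.

Gita, Leo, Uma, Yara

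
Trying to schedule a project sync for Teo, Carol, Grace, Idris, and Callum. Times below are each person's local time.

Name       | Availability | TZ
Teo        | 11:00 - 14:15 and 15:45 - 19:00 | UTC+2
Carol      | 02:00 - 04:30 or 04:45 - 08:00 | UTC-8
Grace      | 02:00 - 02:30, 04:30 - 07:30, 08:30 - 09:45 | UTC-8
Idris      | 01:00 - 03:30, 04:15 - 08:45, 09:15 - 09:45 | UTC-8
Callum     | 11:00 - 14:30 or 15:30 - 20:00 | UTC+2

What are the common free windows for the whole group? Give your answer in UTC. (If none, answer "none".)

Teo in UTC: 09:00-12:15, 13:45-17:00 (subtract 2h to convert from UTC+2).
Carol in UTC: 10:00-12:30, 12:45-16:00 (add 8h to convert from UTC-8).
Grace in UTC: 10:00-10:30, 12:30-15:30, 16:30-17:45 (add 8h to convert from UTC-8).
Idris in UTC: 09:00-11:30, 12:15-16:45, 17:15-17:45 (add 8h to convert from UTC-8).
Callum in UTC: 09:00-12:30, 13:30-18:00 (subtract 2h to convert from UTC+2).
Teo ∩ Carol: 10:00-12:15, 13:45-16:00.
Teo ∩ Carol ∩ Grace: 10:00-10:30, 13:45-15:30.
Teo ∩ Carol ∩ Grace ∩ Idris: 10:00-10:30, 13:45-15:30.
Teo ∩ Carol ∩ Grace ∩ Idris ∩ Callum: 10:00-10:30, 13:45-15:30.
Those are the intersection windows.

10:00-10:30, 13:45-15:30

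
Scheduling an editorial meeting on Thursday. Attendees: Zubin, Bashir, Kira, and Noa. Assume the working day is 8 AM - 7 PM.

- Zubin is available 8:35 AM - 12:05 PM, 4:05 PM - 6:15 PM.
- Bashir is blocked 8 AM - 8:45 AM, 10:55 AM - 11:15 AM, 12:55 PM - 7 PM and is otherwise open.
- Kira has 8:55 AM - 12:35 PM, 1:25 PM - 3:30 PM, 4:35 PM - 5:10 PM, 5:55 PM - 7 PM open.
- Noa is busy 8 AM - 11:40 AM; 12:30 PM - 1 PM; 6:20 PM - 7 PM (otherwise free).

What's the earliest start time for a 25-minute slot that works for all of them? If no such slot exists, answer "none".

11:40

Zubin free: 08:35-12:05, 16:05-18:15.
Bashir free: 08:45-10:55, 11:15-12:55 (invert busy blocks within the working day).
Kira free: 08:55-12:35, 13:25-15:30, 16:35-17:10, 17:55-19:00.
Noa free: 11:40-12:30, 13:00-18:20 (invert busy blocks within the working day).
Zubin ∩ Bashir: 08:45-10:55, 11:15-12:05.
Zubin ∩ Bashir ∩ Kira: 08:55-10:55, 11:15-12:05.
Zubin ∩ Bashir ∩ Kira ∩ Noa: 11:40-12:05.
The first common window of at least 25 minutes is 11:40-12:05, so the earliest start is 11:40.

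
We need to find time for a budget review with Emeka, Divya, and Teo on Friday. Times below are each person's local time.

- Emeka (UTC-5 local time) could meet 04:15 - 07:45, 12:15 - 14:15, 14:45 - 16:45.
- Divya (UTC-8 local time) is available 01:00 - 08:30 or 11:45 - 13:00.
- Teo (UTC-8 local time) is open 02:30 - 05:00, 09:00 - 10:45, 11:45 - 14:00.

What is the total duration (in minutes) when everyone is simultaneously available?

Emeka in UTC: 09:15-12:45, 17:15-19:15, 19:45-21:45 (add 5h to convert from UTC-5).
Divya in UTC: 09:00-16:30, 19:45-21:00 (add 8h to convert from UTC-8).
Teo in UTC: 10:30-13:00, 17:00-18:45, 19:45-22:00 (add 8h to convert from UTC-8).
Emeka ∩ Divya: 09:15-12:45, 19:45-21:00.
Emeka ∩ Divya ∩ Teo: 10:30-12:45, 19:45-21:00.
Summing the common windows: 135 + 75 = 210 minutes.

210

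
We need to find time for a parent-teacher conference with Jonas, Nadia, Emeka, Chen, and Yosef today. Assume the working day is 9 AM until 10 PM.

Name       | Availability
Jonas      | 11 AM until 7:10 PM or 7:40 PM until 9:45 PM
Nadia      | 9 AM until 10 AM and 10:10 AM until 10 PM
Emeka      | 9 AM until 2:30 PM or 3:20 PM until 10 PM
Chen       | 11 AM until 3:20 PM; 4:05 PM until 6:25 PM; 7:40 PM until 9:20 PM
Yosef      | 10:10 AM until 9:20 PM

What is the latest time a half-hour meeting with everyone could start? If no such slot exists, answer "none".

Jonas ∩ Nadia: 11:00-19:10, 19:40-21:45.
Jonas ∩ Nadia ∩ Emeka: 11:00-14:30, 15:20-19:10, 19:40-21:45.
Jonas ∩ Nadia ∩ Emeka ∩ Chen: 11:00-14:30, 16:05-18:25, 19:40-21:20.
Jonas ∩ Nadia ∩ Emeka ∩ Chen ∩ Yosef: 11:00-14:30, 16:05-18:25, 19:40-21:20.
So the common availability across everyone is 11:00-14:30, 16:05-18:25, 19:40-21:20.
The last common window of at least 30 minutes is 19:40-21:20; a 30-minute meeting can start as late as 20:50 and still end by 21:20.

20:50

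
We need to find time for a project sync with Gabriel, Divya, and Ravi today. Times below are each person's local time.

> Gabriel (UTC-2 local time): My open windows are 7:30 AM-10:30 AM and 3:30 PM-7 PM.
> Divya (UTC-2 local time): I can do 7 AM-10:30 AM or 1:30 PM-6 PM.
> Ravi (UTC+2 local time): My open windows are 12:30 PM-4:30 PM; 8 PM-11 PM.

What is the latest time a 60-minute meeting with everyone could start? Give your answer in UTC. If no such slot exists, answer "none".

19:00

Gabriel in UTC: 09:30-12:30, 17:30-21:00 (add 2h to convert from UTC-2).
Divya in UTC: 09:00-12:30, 15:30-20:00 (add 2h to convert from UTC-2).
Ravi in UTC: 10:30-14:30, 18:00-21:00 (subtract 2h to convert from UTC+2).
Gabriel ∩ Divya: 09:30-12:30, 17:30-20:00.
Gabriel ∩ Divya ∩ Ravi: 10:30-12:30, 18:00-20:00.
The last common window of at least 60 minutes is 18:00-20:00; a 60-minute meeting can start as late as 19:00 and still end by 20:00.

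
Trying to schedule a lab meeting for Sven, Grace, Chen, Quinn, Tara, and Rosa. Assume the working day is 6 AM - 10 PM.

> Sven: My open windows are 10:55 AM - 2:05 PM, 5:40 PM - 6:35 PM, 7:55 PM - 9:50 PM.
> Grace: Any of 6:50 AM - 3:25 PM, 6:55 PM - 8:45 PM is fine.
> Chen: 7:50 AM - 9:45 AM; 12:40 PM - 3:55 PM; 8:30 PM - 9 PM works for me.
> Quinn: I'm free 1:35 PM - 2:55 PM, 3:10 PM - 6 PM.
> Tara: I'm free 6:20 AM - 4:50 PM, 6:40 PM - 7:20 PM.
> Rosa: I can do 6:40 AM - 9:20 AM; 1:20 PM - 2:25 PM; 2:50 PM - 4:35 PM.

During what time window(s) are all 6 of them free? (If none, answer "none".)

13:35-14:05

Sven ∩ Grace: 10:55-14:05, 19:55-20:45.
Sven ∩ Grace ∩ Chen: 12:40-14:05, 20:30-20:45.
Sven ∩ Grace ∩ Chen ∩ Quinn: 13:35-14:05.
Sven ∩ Grace ∩ Chen ∩ Quinn ∩ Tara: 13:35-14:05.
Sven ∩ Grace ∩ Chen ∩ Quinn ∩ Tara ∩ Rosa: 13:35-14:05.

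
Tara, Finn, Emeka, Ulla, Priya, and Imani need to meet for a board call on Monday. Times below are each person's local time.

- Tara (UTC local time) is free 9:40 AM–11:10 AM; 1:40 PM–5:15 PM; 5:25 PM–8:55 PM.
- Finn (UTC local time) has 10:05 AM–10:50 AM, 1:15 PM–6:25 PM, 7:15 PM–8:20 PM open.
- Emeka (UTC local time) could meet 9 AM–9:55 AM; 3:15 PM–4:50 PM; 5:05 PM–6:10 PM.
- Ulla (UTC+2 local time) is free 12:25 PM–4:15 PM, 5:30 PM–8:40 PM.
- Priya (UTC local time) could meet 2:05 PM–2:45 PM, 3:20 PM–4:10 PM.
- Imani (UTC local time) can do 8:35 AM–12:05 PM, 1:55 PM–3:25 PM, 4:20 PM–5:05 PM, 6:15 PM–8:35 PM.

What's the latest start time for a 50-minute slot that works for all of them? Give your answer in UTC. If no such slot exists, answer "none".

none

Tara in UTC: 09:40-11:10, 13:40-17:15, 17:25-20:55.
Finn in UTC: 10:05-10:50, 13:15-18:25, 19:15-20:20.
Emeka in UTC: 09:00-09:55, 15:15-16:50, 17:05-18:10.
Ulla in UTC: 10:25-14:15, 15:30-18:40 (subtract 2h to convert from UTC+2).
Priya in UTC: 14:05-14:45, 15:20-16:10.
Imani in UTC: 08:35-12:05, 13:55-15:25, 16:20-17:05, 18:15-20:35.
Tara ∩ Finn: 10:05-10:50, 13:40-17:15, 17:25-18:25, 19:15-20:20.
Tara ∩ Finn ∩ Emeka: 15:15-16:50, 17:05-17:15, 17:25-18:10.
Tara ∩ Finn ∩ Emeka ∩ Ulla: 15:30-16:50, 17:05-17:15, 17:25-18:10.
Tara ∩ Finn ∩ Emeka ∩ Ulla ∩ Priya: 15:30-16:10.
Tara ∩ Finn ∩ Emeka ∩ Ulla ∩ Priya ∩ Imani: ∅.
There is no time when everyone is free.
No common window is at least 50 minutes long.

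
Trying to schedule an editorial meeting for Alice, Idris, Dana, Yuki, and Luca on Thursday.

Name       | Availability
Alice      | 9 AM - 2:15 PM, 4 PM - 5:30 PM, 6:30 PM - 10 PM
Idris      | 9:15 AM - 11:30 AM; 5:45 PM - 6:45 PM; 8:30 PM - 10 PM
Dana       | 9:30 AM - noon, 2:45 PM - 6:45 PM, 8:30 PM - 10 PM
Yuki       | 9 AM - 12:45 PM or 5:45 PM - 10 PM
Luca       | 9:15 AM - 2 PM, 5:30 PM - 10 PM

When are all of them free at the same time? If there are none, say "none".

Alice ∩ Idris: 09:15-11:30, 18:30-18:45, 20:30-22:00.
Alice ∩ Idris ∩ Dana: 09:30-11:30, 18:30-18:45, 20:30-22:00.
Alice ∩ Idris ∩ Dana ∩ Yuki: 09:30-11:30, 18:30-18:45, 20:30-22:00.
Alice ∩ Idris ∩ Dana ∩ Yuki ∩ Luca: 09:30-11:30, 18:30-18:45, 20:30-22:00.

09:30-11:30, 18:30-18:45, 20:30-22:00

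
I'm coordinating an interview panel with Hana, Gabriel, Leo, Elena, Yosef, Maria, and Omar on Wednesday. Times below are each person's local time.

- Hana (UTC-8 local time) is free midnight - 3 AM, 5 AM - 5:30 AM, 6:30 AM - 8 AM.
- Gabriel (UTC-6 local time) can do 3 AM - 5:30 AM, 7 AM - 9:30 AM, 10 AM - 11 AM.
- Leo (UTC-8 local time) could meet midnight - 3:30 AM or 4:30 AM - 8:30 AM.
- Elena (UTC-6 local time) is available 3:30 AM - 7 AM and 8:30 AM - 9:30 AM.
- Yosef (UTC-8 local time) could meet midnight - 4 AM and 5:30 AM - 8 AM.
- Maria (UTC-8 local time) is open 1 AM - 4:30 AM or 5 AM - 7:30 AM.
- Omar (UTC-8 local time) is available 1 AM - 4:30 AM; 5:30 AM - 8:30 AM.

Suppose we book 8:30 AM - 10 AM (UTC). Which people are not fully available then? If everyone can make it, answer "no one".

Hana in UTC: 08:00-11:00, 13:00-13:30, 14:30-16:00 (add 8h to convert from UTC-8).
Gabriel in UTC: 09:00-11:30, 13:00-15:30, 16:00-17:00 (add 6h to convert from UTC-6).
Leo in UTC: 08:00-11:30, 12:30-16:30 (add 8h to convert from UTC-8).
Elena in UTC: 09:30-13:00, 14:30-15:30 (add 6h to convert from UTC-6).
Yosef in UTC: 08:00-12:00, 13:30-16:00 (add 8h to convert from UTC-8).
Maria in UTC: 09:00-12:30, 13:00-15:30 (add 8h to convert from UTC-8).
Omar in UTC: 09:00-12:30, 13:30-16:30 (add 8h to convert from UTC-8).
Hana: free for 08:30-10:00. Gabriel: not fully free for 08:30-10:00. Leo: free for 08:30-10:00. Elena: not fully free for 08:30-10:00. Yosef: free for 08:30-10:00. Maria: not fully free for 08:30-10:00. Omar: not fully free for 08:30-10:00.

Elena, Gabriel, Maria, Omar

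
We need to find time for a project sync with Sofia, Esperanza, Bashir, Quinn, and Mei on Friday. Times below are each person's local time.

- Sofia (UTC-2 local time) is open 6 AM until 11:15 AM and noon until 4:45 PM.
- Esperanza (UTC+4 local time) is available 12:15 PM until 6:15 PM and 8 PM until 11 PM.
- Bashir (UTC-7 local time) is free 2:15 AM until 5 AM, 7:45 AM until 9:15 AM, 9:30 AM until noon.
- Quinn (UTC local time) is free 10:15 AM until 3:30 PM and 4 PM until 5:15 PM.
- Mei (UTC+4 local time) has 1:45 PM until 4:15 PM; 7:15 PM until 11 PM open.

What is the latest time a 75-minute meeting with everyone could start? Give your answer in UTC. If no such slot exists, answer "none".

10:45

Sofia in UTC: 08:00-13:15, 14:00-18:45 (add 2h to convert from UTC-2).
Esperanza in UTC: 08:15-14:15, 16:00-19:00 (subtract 4h to convert from UTC+4).
Bashir in UTC: 09:15-12:00, 14:45-16:15, 16:30-19:00 (add 7h to convert from UTC-7).
Quinn in UTC: 10:15-15:30, 16:00-17:15.
Mei in UTC: 09:45-12:15, 15:15-19:00 (subtract 4h to convert from UTC+4).
Sofia ∩ Esperanza: 08:15-13:15, 14:00-14:15, 16:00-18:45.
Sofia ∩ Esperanza ∩ Bashir: 09:15-12:00, 16:00-16:15, 16:30-18:45.
Sofia ∩ Esperanza ∩ Bashir ∩ Quinn: 10:15-12:00, 16:00-16:15, 16:30-17:15.
Sofia ∩ Esperanza ∩ Bashir ∩ Quinn ∩ Mei: 10:15-12:00, 16:00-16:15, 16:30-17:15.
The last common window of at least 75 minutes is 10:15-12:00; a 75-minute meeting can start as late as 10:45 and still end by 12:00.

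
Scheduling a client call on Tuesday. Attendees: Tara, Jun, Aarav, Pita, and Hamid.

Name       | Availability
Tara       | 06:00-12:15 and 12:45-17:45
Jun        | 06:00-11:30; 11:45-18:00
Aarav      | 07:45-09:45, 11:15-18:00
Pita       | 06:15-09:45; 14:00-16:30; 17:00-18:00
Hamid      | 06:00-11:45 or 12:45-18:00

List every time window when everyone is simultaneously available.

07:45-09:45, 14:00-16:30, 17:00-17:45

Tara ∩ Jun: 06:00-11:30, 11:45-12:15, 12:45-17:45.
Tara ∩ Jun ∩ Aarav: 07:45-09:45, 11:15-11:30, 11:45-12:15, 12:45-17:45.
Tara ∩ Jun ∩ Aarav ∩ Pita: 07:45-09:45, 14:00-16:30, 17:00-17:45.
Tara ∩ Jun ∩ Aarav ∩ Pita ∩ Hamid: 07:45-09:45, 14:00-16:30, 17:00-17:45.
Those are the intersection windows.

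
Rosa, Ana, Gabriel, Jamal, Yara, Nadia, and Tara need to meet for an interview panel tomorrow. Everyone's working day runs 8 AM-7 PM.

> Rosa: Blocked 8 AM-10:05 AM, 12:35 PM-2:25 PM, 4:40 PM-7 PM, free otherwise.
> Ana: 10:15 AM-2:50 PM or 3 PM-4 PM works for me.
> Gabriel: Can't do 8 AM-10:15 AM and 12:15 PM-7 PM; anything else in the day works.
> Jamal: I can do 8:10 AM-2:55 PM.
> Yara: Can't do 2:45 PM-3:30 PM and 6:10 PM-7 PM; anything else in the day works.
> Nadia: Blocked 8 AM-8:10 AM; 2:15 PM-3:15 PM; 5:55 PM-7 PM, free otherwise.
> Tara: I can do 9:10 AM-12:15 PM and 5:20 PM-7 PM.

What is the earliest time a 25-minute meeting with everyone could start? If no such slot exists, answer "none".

10:15

Rosa free: 10:05-12:35, 14:25-16:40 (invert busy blocks within the working day).
Ana free: 10:15-14:50, 15:00-16:00.
Gabriel free: 10:15-12:15 (invert busy blocks within the working day).
Jamal free: 08:10-14:55.
Yara free: 08:00-14:45, 15:30-18:10 (invert busy blocks within the working day).
Nadia free: 08:10-14:15, 15:15-17:55 (invert busy blocks within the working day).
Tara free: 09:10-12:15, 17:20-19:00.
Rosa ∩ Ana: 10:15-12:35, 14:25-14:50, 15:00-16:00.
Rosa ∩ Ana ∩ Gabriel: 10:15-12:15.
Rosa ∩ Ana ∩ Gabriel ∩ Jamal: 10:15-12:15.
Rosa ∩ Ana ∩ Gabriel ∩ Jamal ∩ Yara: 10:15-12:15.
Rosa ∩ Ana ∩ Gabriel ∩ Jamal ∩ Yara ∩ Nadia: 10:15-12:15.
Rosa ∩ Ana ∩ Gabriel ∩ Jamal ∩ Yara ∩ Nadia ∩ Tara: 10:15-12:15.
Those are the intersection windows.
The first common window of at least 25 minutes is 10:15-12:15, so the earliest start is 10:15.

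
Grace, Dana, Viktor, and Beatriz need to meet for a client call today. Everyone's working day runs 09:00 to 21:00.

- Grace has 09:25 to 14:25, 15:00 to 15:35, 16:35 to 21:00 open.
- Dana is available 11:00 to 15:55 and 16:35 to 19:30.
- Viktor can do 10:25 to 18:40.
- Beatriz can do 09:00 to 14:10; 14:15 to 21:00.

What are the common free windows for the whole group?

Grace ∩ Dana: 11:00-14:25, 15:00-15:35, 16:35-19:30.
Grace ∩ Dana ∩ Viktor: 11:00-14:25, 15:00-15:35, 16:35-18:40.
Grace ∩ Dana ∩ Viktor ∩ Beatriz: 11:00-14:10, 14:15-14:25, 15:00-15:35, 16:35-18:40.
Those are the intersection windows.

11:00-14:10, 14:15-14:25, 15:00-15:35, 16:35-18:40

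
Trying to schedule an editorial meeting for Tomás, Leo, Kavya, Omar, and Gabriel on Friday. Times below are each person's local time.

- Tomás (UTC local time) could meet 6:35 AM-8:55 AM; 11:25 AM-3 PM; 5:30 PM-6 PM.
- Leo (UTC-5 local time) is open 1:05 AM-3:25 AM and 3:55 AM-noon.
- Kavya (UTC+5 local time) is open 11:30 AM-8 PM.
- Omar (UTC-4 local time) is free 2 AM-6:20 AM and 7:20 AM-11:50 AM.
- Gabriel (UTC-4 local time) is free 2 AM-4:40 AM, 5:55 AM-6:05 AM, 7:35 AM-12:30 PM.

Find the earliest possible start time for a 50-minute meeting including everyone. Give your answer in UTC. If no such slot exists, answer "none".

Tomás in UTC: 06:35-08:55, 11:25-15:00, 17:30-18:00.
Leo in UTC: 06:05-08:25, 08:55-17:00 (add 5h to convert from UTC-5).
Kavya in UTC: 06:30-15:00 (subtract 5h to convert from UTC+5).
Omar in UTC: 06:00-10:20, 11:20-15:50 (add 4h to convert from UTC-4).
Gabriel in UTC: 06:00-08:40, 09:55-10:05, 11:35-16:30 (add 4h to convert from UTC-4).
Tomás ∩ Leo: 06:35-08:25, 11:25-15:00.
Tomás ∩ Leo ∩ Kavya: 06:35-08:25, 11:25-15:00.
Tomás ∩ Leo ∩ Kavya ∩ Omar: 06:35-08:25, 11:25-15:00.
Tomás ∩ Leo ∩ Kavya ∩ Omar ∩ Gabriel: 06:35-08:25, 11:35-15:00.
Those are the intersection windows.
The first common window of at least 50 minutes is 06:35-08:25, so the earliest start is 06:35.

06:35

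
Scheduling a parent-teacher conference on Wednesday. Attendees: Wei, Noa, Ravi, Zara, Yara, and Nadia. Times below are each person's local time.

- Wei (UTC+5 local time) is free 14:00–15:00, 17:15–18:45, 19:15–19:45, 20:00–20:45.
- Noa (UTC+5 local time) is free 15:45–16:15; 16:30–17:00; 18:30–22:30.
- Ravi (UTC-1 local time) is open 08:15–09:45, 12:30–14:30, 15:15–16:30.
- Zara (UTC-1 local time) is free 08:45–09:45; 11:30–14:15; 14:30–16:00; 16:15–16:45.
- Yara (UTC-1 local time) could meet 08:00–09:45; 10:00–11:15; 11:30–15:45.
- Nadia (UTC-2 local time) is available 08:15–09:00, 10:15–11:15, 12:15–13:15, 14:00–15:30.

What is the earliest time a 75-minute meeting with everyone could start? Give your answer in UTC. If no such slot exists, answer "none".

Wei in UTC: 09:00-10:00, 12:15-13:45, 14:15-14:45, 15:00-15:45 (subtract 5h to convert from UTC+5).
Noa in UTC: 10:45-11:15, 11:30-12:00, 13:30-17:30 (subtract 5h to convert from UTC+5).
Ravi in UTC: 09:15-10:45, 13:30-15:30, 16:15-17:30 (add 1h to convert from UTC-1).
Zara in UTC: 09:45-10:45, 12:30-15:15, 15:30-17:00, 17:15-17:45 (add 1h to convert from UTC-1).
Yara in UTC: 09:00-10:45, 11:00-12:15, 12:30-16:45 (add 1h to convert from UTC-1).
Nadia in UTC: 10:15-11:00, 12:15-13:15, 14:15-15:15, 16:00-17:30 (add 2h to convert from UTC-2).
Wei ∩ Noa: 13:30-13:45, 14:15-14:45, 15:00-15:45.
Wei ∩ Noa ∩ Ravi: 13:30-13:45, 14:15-14:45, 15:00-15:30.
Wei ∩ Noa ∩ Ravi ∩ Zara: 13:30-13:45, 14:15-14:45, 15:00-15:15.
Wei ∩ Noa ∩ Ravi ∩ Zara ∩ Yara: 13:30-13:45, 14:15-14:45, 15:00-15:15.
Wei ∩ Noa ∩ Ravi ∩ Zara ∩ Yara ∩ Nadia: 14:15-14:45, 15:00-15:15.
No common window is at least 75 minutes long.

none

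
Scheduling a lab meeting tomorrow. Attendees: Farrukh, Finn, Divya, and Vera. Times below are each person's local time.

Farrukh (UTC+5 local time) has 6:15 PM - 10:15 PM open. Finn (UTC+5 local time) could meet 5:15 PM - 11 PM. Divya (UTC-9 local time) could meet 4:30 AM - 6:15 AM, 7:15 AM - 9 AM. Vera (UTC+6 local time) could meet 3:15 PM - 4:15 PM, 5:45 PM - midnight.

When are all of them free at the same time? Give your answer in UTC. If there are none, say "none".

13:30-15:15, 16:15-17:15

Farrukh in UTC: 13:15-17:15 (subtract 5h to convert from UTC+5).
Finn in UTC: 12:15-18:00 (subtract 5h to convert from UTC+5).
Divya in UTC: 13:30-15:15, 16:15-18:00 (add 9h to convert from UTC-9).
Vera in UTC: 09:15-10:15, 11:45-18:00 (subtract 6h to convert from UTC+6).
Farrukh ∩ Finn: 13:15-17:15.
Farrukh ∩ Finn ∩ Divya: 13:30-15:15, 16:15-17:15.
Farrukh ∩ Finn ∩ Divya ∩ Vera: 13:30-15:15, 16:15-17:15.
Those are the intersection windows.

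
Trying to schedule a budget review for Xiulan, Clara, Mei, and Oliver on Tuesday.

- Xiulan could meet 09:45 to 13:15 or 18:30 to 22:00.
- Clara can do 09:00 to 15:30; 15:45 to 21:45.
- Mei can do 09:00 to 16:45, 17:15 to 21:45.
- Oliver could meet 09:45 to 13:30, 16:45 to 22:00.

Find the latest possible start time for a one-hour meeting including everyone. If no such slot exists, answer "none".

20:45

Xiulan ∩ Clara: 09:45-13:15, 18:30-21:45.
Xiulan ∩ Clara ∩ Mei: 09:45-13:15, 18:30-21:45.
Xiulan ∩ Clara ∩ Mei ∩ Oliver: 09:45-13:15, 18:30-21:45.
The last common window of at least 60 minutes is 18:30-21:45; a 60-minute meeting can start as late as 20:45 and still end by 21:45.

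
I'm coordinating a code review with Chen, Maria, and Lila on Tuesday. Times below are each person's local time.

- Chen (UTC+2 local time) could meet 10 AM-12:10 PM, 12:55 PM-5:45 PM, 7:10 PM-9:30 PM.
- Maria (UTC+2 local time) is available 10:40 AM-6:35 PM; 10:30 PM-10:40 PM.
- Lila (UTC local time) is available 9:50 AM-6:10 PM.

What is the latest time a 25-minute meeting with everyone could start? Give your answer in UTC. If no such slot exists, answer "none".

Chen in UTC: 08:00-10:10, 10:55-15:45, 17:10-19:30 (subtract 2h to convert from UTC+2).
Maria in UTC: 08:40-16:35, 20:30-20:40 (subtract 2h to convert from UTC+2).
Lila in UTC: 09:50-18:10.
Chen ∩ Maria: 08:40-10:10, 10:55-15:45.
Chen ∩ Maria ∩ Lila: 09:50-10:10, 10:55-15:45.
The last common window of at least 25 minutes is 10:55-15:45; a 25-minute meeting can start as late as 15:20 and still end by 15:45.

15:20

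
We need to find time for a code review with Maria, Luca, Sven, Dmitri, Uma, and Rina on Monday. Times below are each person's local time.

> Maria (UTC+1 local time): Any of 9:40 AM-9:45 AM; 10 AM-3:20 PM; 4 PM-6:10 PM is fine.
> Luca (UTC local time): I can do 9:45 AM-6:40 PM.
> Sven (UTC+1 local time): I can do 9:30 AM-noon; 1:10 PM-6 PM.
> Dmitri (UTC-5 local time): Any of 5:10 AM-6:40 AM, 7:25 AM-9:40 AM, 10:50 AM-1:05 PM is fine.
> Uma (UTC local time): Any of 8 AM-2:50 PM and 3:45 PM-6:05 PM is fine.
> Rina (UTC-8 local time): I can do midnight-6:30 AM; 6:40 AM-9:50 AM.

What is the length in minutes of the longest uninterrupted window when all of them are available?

Maria in UTC: 08:40-08:45, 09:00-14:20, 15:00-17:10 (subtract 1h to convert from UTC+1).
Luca in UTC: 09:45-18:40.
Sven in UTC: 08:30-11:00, 12:10-17:00 (subtract 1h to convert from UTC+1).
Dmitri in UTC: 10:10-11:40, 12:25-14:40, 15:50-18:05 (add 5h to convert from UTC-5).
Uma in UTC: 08:00-14:50, 15:45-18:05.
Rina in UTC: 08:00-14:30, 14:40-17:50 (add 8h to convert from UTC-8).
Maria ∩ Luca: 09:45-14:20, 15:00-17:10.
Maria ∩ Luca ∩ Sven: 09:45-11:00, 12:10-14:20, 15:00-17:00.
Maria ∩ Luca ∩ Sven ∩ Dmitri: 10:10-11:00, 12:25-14:20, 15:50-17:00.
Maria ∩ Luca ∩ Sven ∩ Dmitri ∩ Uma: 10:10-11:00, 12:25-14:20, 15:50-17:00.
Maria ∩ Luca ∩ Sven ∩ Dmitri ∩ Uma ∩ Rina: 10:10-11:00, 12:25-14:20, 15:50-17:00.
Those are the intersection windows.
The longest is 12:25-14:20 at 115 minutes.

115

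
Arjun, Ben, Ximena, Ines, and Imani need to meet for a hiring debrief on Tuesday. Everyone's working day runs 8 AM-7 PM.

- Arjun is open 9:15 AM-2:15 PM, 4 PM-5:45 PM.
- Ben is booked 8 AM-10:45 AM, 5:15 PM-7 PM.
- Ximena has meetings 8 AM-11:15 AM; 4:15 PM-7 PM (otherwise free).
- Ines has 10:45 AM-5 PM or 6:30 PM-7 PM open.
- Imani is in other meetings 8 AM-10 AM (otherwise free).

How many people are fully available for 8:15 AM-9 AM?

0

Arjun free: 09:15-14:15, 16:00-17:45.
Ben free: 10:45-17:15 (invert busy blocks within the working day).
Ximena free: 11:15-16:15 (invert busy blocks within the working day).
Ines free: 10:45-17:00, 18:30-19:00.
Imani free: 10:00-19:00 (invert busy blocks within the working day).
nobody can make the full 08:15-09:00 slot — that's 0.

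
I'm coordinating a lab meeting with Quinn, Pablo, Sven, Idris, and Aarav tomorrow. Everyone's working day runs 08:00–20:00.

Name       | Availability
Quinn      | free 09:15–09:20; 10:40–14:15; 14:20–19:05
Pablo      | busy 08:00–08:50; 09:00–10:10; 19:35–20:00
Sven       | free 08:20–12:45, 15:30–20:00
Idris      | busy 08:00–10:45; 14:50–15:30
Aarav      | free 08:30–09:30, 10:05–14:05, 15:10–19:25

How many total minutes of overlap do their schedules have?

335

Quinn free: 09:15-09:20, 10:40-14:15, 14:20-19:05.
Pablo free: 08:50-09:00, 10:10-19:35 (invert busy blocks within the working day).
Sven free: 08:20-12:45, 15:30-20:00.
Idris free: 10:45-14:50, 15:30-20:00 (invert busy blocks within the working day).
Aarav free: 08:30-09:30, 10:05-14:05, 15:10-19:25.
Quinn ∩ Pablo: 10:40-14:15, 14:20-19:05.
Quinn ∩ Pablo ∩ Sven: 10:40-12:45, 15:30-19:05.
Quinn ∩ Pablo ∩ Sven ∩ Idris: 10:45-12:45, 15:30-19:05.
Quinn ∩ Pablo ∩ Sven ∩ Idris ∩ Aarav: 10:45-12:45, 15:30-19:05.
So the common availability across everyone is 10:45-12:45, 15:30-19:05.
Summing the common windows: 120 + 215 = 335 minutes.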